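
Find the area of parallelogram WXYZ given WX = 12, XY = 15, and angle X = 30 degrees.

The area of a parallelogram equals the product of two adjacent sides times the sine of the included angle.
This is because the height equals 15 * sin(30°) = 15/2.
Area = 12 * 15/2 = 90

90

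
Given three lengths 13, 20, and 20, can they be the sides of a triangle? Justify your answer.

Sort the sides: 13, 20, 20.
It suffices to check that the sum of the two smallest exceeds the largest:
13 + 20 = 33 > 20. ✓
Yes, a valid triangle can be formed.

Yes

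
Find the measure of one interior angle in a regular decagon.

Each interior angle of a regular n-gon is (n - 2) * 180 / n.
For n = 10: (10 - 2) * 180 / 10 = 1440/10 = 144 degrees.

144 degrees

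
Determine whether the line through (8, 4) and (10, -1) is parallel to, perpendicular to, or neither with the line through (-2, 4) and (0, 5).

Slope of line 1: m1 = (-1 - 4)/(10 - 8) = -5/2 = -5/2
Slope of line 2: m2 = (5 - 4)/(0 - -2) = 1/2 = 1/2
For parallel lines we need equal slopes: -5/2 != 1/2.
For perpendicular lines we need m1*m2 = -1: (-5/2)(1/2) = -5/4 != -1.
Since neither condition holds, the lines are neither parallel nor perpendicular.

Neither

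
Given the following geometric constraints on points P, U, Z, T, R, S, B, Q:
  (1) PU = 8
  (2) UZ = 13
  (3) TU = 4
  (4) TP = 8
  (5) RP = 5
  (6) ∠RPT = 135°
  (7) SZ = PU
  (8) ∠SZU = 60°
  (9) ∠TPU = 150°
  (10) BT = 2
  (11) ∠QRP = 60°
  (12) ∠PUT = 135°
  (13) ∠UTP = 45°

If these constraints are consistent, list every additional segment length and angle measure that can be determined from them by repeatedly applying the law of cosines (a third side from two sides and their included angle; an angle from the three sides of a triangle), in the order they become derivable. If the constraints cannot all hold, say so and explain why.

These constraints are not satisfiable: (9), (12) and (13) are the three interior angles of triangle TPU, which must sum to 180°, but 150° + 135° + 45° = 330°. No planar figure meets all of them, so nothing further can be derived.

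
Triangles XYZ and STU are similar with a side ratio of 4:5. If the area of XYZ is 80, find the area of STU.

Area ratio = (4/5)^2 = 16/25. Area of STU = 80 * 25/16 = 125.

125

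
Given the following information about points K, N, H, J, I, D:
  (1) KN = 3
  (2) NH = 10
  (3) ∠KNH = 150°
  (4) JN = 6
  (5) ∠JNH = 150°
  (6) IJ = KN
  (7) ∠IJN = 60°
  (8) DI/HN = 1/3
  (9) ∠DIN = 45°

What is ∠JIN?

From the given relations: IJ = KN = 3.
Step 1: By the law of cosines on triangle IJN: IN² = 3² + 6² − 2·3·6·cos(60°) = 27, so IN = 3·√3.
Step 2: By the inverse law of cosines on triangle JIN: cos(∠JIN) = (3² + (3·√3)² − 6²) / (2·3·3·√3) = 0/31.18 = 0, so ∠JIN = 90°.

Therefore, the measure of angle ∠JIN = 90°.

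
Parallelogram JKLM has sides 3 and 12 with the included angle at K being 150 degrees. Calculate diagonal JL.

Using the law of cosines:
d^2 = 3^2 + 12^2 - 2(3)(12)cos(150 degrees)
d^2 = 9 + 144 - 72*-sqrt(3)/2
d^2 = 36*sqrt(3) + 153
d = 3*sqrt(4*sqrt(3) + 17)

3*sqrt(4*sqrt(3) + 17)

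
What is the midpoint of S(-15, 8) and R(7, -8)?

The midpoint is the point halfway along the segment.
Move half the horizontal distance: -15 + (7 - -15)/2 = -15 + 22/2 = -4
Move half the vertical distance: 8 + (-8 - 8)/2 = 8 + -16/2 = 0
Midpoint = (-4, 0)

(-4, 0)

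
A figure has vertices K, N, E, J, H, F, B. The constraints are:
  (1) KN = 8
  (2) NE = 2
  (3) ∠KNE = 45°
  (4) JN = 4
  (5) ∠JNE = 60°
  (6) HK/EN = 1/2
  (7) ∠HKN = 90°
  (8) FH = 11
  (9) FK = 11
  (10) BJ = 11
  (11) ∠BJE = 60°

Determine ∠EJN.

Step 1: By the law of cosines on triangle JNE: JE² = 4² + 2² − 2·4·2·cos(60°) = 12, so JE = 2·√3.
Step 2: By the inverse law of cosines on triangle EJN: cos(∠EJN) = ((2·√3)² + 4² − 2²) / (2·2·√3·4) = 24/27.71 = 0.866, so ∠EJN = 30°.

Therefore, the measure of angle ∠EJN = 30°.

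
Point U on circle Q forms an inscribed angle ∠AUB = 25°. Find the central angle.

Central angle = 2 × 25° = 50° (inscribed angle theorem).

50°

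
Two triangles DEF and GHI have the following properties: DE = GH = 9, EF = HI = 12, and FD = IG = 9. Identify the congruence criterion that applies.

The given information matches SSS: All three pairs of corresponding sides are equal (Side-Side-Side).

SSS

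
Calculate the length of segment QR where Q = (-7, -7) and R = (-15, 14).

The horizontal distance is |-15 - -7| = 8 and the vertical distance is |14 - -7| = 21.
By the Pythagorean theorem, d = sqrt(8^2 + 21^2) = sqrt(505).

sqrt(505)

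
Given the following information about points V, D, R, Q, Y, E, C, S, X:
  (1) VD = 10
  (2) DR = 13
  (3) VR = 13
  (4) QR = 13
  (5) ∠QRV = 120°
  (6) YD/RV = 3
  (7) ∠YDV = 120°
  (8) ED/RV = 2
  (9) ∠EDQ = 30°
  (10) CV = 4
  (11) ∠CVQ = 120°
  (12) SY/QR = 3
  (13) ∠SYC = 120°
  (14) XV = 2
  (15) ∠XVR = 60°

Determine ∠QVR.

Step 1: By the law of cosines on triangle VRQ: VQ² = 13² + 13² − 2·13·13·cos(120°) = 507, so VQ = 13·√3.
Step 2: By the inverse law of cosines on triangle QVR: cos(∠QVR) = ((13·√3)² + 13² − 13²) / (2·13·√3·13) = 507/585.43 = 0.866, so ∠QVR = 30°.

Therefore, the measure of angle ∠QVR = 30°.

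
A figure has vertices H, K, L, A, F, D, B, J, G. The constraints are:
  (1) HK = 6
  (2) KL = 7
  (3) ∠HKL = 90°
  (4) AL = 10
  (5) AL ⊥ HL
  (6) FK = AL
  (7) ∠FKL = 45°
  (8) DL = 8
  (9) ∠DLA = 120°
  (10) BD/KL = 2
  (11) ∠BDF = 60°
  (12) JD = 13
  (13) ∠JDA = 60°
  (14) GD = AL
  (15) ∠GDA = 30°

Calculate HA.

Step 1: By the law of cosines on triangle LKH: LH² = 7² + 6² − 2·7·6·cos(90°) = 85, so LH = √85.
Step 2: By the law of cosines on triangle HLA: HA² = √85² + 10² − 2·√85·10·cos(90°) = 185, so HA = √185.

Therefore, the length of HA = √185.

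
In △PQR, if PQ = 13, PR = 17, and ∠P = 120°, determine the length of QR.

By the law of cosines: QR^2 = PQ^2 + PR^2 - 2*PQ*PR*cos(P)
QR^2 = 13^2 + 17^2 - 2*13*17*cos(120°)
QR^2 = 169 + 289 - 442*(-1/2)
QR^2 = 679
QR = sqrt(679)

sqrt(679)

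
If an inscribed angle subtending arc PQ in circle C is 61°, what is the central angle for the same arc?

By the inscribed angle theorem, the central angle is twice the inscribed angle.
Central angle = 2 × 61° = 122°

122°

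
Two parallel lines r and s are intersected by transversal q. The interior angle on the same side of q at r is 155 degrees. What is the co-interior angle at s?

Co-interior (same-side interior) angles are between the parallel lines on the same side of the transversal.
Unlike corresponding or alternate interior angles, they are supplementary rather than equal.
So the angle = 180 - 155 = 25 degrees.

25 degrees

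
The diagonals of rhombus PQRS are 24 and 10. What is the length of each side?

In a rhombus, the diagonals bisect each other perpendicularly, creating four congruent right triangles.
Each triangle has legs 12 (half of 24) and 5 (half of 10).
The hypotenuse of each right triangle is a side of the rhombus:
side = sqrt(12^2 + 5^2) = sqrt(169) = 13

13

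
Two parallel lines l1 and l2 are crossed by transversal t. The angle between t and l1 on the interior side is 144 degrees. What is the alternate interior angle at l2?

Alternate interior angles are equal: 144 degrees.

144 degrees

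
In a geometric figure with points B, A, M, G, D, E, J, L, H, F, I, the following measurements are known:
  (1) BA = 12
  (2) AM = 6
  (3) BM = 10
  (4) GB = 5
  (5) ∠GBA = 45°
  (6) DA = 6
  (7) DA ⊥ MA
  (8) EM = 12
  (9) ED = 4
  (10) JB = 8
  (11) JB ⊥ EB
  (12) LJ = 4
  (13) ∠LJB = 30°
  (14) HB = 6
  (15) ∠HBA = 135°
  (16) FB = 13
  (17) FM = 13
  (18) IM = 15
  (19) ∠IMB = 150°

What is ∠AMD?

Step 1: By the law of cosines on triangle MAD: MD² = 6² + 6² − 2·6·6·cos(90°) = 72, so MD = 6·√2.
Step 2: By the inverse law of cosines on triangle AMD: cos(∠AMD) = (6² + (6·√2)² − 6²) / (2·6·6·√2) = 72/101.82 = 0.7071, so ∠AMD = 45°.

Therefore, the measure of angle ∠AMD = 45°.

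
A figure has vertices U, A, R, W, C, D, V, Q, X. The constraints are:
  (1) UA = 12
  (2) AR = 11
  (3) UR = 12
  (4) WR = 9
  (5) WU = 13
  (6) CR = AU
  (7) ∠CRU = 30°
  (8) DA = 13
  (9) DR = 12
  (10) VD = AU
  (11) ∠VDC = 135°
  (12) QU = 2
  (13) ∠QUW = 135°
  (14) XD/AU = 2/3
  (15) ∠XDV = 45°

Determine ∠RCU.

From the given relations: CR = AU = 12.
Step 1: By the law of cosines on triangle CRU: CU² = 12² + 12² − 2·12·12·cos(30°) = 38.58, so CU ≈ 6.21.
Step 2: By the inverse law of cosines on triangle RCU: cos(∠RCU) = (12² + 6.21² − 12²) / (2·12·6.21) = 38.58/149.08 = 0.2588, so ∠RCU = 75°.

Therefore, the measure of angle ∠RCU = 75°.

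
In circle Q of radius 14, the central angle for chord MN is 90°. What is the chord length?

Chord = 2(14) sin(45°) = 14*sqrt(2)

14*sqrt(2)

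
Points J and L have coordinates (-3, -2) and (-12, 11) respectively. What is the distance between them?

d = sqrt((-12 - -3)^2 + (11 - -2)^2)
d = sqrt(-9^2 + 13^2)
d = sqrt(81 + 169)
d = sqrt(250) = 5*sqrt(10)

5*sqrt(10)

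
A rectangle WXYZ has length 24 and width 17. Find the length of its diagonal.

Using the Pythagorean theorem:
d² = 24² + 17² = 576 + 289 = 865
d = sqrt(865)

sqrt(865)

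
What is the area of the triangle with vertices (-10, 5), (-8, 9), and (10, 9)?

Shoelace: Area = (1/2)|-10(9-9) + -8(9-5) + 10(5-9)| = (1/2)(72) = 36

36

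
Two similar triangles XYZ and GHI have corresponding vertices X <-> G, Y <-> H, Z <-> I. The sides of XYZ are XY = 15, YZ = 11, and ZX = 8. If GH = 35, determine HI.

Similar triangles have proportional sides. Setting up the proportion:
GH / XY = HI / YZ
35 / 15 = HI / 11
HI = 11 * 35 / 15 = 77/3.

77/3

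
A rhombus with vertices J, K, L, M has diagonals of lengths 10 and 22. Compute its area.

The diagonals of a rhombus divide it into four right triangles.
Each triangle has legs 10/ 2 = 5 and 22/2 = 11, so each has area (1/2)*5*11 = 55/2.
Four such triangles give total area = (d1 * d2) / 2 = 110.

110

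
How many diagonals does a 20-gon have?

Each of the 20 vertices connects to 17 non-adjacent vertices via diagonals.
Total connections = 20 × 17 = 340, but each diagonal is counted twice.
Number of diagonals = 340 / 2 = 170.

170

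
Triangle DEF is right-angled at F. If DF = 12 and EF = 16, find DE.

By the Pythagorean theorem: DE^2 = DF^2 + EF^2
DE^2 = 12^2 + 16^2 = 144 + 256 = 400
DE = sqrt(400) = 20

20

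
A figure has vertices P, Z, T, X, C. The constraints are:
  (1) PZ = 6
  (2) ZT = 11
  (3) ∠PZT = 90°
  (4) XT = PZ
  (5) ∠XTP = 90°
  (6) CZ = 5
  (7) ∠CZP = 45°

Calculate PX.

From the given relations: XT = PZ = 6.
Step 1: By the law of cosines on triangle PZT: PT² = 6² + 11² − 2·6·11·cos(90°) = 157, so PT = √157.
Step 2: By the law of cosines on triangle PTX: PX² = √157² + 6² − 2·√157·6·cos(90°) = 193, so PX = √193.

Therefore, the length of PX = √193.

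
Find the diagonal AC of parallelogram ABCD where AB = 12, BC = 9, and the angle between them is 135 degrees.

Using the law of cosines:
d^2 = 12^2 + 9^2 - 2(12)(9)cos(135 degrees)
d^2 = 144 + 81 - 216*-sqrt(2)/2
d^2 = 108*sqrt(2) + 225
d = 3*sqrt(12*sqrt(2) + 25)

3*sqrt(12*sqrt(2) + 25)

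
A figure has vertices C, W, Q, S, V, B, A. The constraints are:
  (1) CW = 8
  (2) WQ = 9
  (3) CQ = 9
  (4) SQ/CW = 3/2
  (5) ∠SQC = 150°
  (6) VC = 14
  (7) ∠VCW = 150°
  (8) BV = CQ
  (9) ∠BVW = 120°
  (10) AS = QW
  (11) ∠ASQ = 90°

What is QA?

From the given relations: SQ = 3/2·CW = 3/2·8 = 12; AS = QW = 9.
Step 1: By the law of cosines on triangle QSA: QA² = 12² + 9² − 2·12·9·cos(90°) = 225, so QA = 15.

Therefore, the length of QA = 15.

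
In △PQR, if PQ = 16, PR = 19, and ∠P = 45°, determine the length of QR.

By the law of cosines: QR^2 = PQ^2 + PR^2 - 2*PQ*PR*cos(P)
QR^2 = 16^2 + 19^2 - 2*16*19*cos(45°)
QR^2 = 256 + 361 - 608*(sqrt(2)/2)
QR^2 = 617 - 304*sqrt(2)
QR = sqrt(617 - 304*sqrt(2))

sqrt(617 - 304*sqrt(2))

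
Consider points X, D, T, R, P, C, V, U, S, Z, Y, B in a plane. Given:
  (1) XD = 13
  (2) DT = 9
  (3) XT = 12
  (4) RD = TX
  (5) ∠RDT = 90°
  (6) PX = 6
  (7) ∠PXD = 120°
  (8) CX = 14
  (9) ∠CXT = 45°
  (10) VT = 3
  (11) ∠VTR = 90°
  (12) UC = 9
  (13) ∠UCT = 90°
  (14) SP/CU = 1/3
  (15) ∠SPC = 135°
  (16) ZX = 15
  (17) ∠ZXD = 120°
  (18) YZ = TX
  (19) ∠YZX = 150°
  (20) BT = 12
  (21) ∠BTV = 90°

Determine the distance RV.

From the given relations: RD = TX = 12.
Step 1: By the law of cosines on triangle RDT: RT² = 12² + 9² − 2·12·9·cos(90°) = 225, so RT = 15.
Step 2: By the law of cosines on triangle RTV: RV² = 15² + 3² − 2·15·3·cos(90°) = 234, so RV = 3·√26.

Therefore, the length of RV = 3·√26.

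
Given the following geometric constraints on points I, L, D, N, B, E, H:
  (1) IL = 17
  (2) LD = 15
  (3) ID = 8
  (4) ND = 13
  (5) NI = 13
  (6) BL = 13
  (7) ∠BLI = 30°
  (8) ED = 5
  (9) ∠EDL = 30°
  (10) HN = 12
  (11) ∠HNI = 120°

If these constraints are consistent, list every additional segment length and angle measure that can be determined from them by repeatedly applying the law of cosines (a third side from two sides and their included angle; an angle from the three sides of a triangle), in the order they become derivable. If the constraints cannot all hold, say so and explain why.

The constraints are consistent. Derivable facts, in order:
After 1 step:
- IB ≈ 8.67
- IH ≈ 21.66
- LE ≈ 10.96
- ∠DIL = 61.93°
- ∠DIN = 72.08°
- ∠DLI = 28.07°
- ∠DNI = 35.84°
- ∠IDL = 90°
- ∠IDN = 72.08°
After 2 steps:
- ∠BIL = 48.54°
- ∠DEL = 136.81°
- ∠DLE = 13.19°
- ∠HIN = 28.68°
- ∠IBL = 101.46°
- ∠IHN = 31.32°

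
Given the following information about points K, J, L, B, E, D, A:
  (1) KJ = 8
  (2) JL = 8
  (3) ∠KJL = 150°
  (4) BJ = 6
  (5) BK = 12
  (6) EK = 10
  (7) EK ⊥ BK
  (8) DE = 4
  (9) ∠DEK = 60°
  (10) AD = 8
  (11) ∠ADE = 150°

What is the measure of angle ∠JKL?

Step 1: By the law of cosines on triangle KJL: KL² = 8² + 8² − 2·8·8·cos(150°) = 238.85, so KL ≈ 15.45.
Step 2: By the inverse law of cosines on triangle JKL: cos(∠JKL) = (8² + 15.45² − 8²) / (2·8·15.45) = 238.85/247.28 = 0.9659, so ∠JKL = 15°.

Therefore, the measure of angle ∠JKL = 15°.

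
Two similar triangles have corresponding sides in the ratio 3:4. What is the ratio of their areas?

Area ratio = (side ratio)^2 = (3/4)^2 = 9:16.

9:16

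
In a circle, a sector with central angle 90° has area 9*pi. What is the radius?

Sector area A = πr² × θ/360, so r² = 360A / (πθ).
r² = 360 × 9*pi / (π × 90)
r² = 36
r = 6

6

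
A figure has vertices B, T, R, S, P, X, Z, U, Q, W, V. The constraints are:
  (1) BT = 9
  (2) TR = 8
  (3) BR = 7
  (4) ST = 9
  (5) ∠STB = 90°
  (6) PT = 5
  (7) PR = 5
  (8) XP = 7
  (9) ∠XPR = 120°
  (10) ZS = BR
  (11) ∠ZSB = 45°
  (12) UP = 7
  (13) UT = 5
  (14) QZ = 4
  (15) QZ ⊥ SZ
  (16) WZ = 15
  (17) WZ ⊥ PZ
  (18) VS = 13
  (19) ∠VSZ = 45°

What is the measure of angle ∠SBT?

Step 1: By the law of cosines on triangle BTS: BS² = 9² + 9² − 2·9·9·cos(90°) = 162, so BS = 9·√2.
Step 2: By the inverse law of cosines on triangle SBT: cos(∠SBT) = ((9·√2)² + 9² − 9²) / (2·9·√2·9) = 162/229.1 = 0.7071, so ∠SBT = 45°.

Therefore, the measure of angle ∠SBT = 45°.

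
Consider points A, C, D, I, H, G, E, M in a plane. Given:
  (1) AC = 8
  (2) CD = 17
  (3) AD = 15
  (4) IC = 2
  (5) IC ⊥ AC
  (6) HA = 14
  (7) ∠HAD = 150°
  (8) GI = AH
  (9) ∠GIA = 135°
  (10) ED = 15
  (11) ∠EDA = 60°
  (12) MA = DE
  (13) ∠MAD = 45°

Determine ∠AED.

Step 1: By the law of cosines on triangle EDA: EA² = 15² + 15² − 2·15·15·cos(60°) = 225, so EA = 15.
Step 2: By the inverse law of cosines on triangle AED: cos(∠AED) = (15² + 15² − 15²) / (2·15·15) = 225/450 = 0.5, so ∠AED = 60°.

Therefore, the measure of angle ∠AED = 60°.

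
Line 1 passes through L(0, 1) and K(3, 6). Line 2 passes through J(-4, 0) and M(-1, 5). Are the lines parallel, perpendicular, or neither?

Slope of line 1: m1 = (6 - 1)/(3 - 0) = 5/3 = 5/3
Slope of line 2: m2 = (5 - 0)/(-1 - -4) = 5/3 = 5/3
m1 = m2, so the lines are parallel.

Parallel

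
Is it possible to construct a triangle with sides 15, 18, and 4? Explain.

Check all three triangle inequalities:
15 + 18 = 33 > 4 ✓
15 + 4 = 19 > 18 ✓
18 + 4 = 22 > 15 ✓
All conditions hold, so these sides form a valid triangle.

Yes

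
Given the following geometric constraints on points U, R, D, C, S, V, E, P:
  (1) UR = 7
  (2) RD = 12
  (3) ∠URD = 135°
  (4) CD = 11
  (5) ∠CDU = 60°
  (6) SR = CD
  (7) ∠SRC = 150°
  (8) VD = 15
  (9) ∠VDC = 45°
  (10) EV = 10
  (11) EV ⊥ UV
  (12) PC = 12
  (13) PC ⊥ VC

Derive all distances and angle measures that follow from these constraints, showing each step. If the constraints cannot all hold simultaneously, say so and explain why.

The constraints are consistent.

From the given relations:
  SR = CD = 11

Step 1: From UR = 7, RD = 12, and ∠URD = 135°, by the law of cosines:
  UD² = UR² + RD² - 2·UR·RD·cos(135°) = 49 + 144 + 118.8 = 311.8
  UD ≈ 17.66

Step 2: From CD = 11, DV = 15, and ∠CDV = 45°, by the law of cosines:
  CV² = CD² + DV² - 2·CD·DV·cos(45°) = 121 + 225 - 233.3 = 112.7
  CV ≈ 10.61

Step 3: From UD = 17.66, DC = 11, and ∠UDC = 60°, by the law of cosines:
  UC² = UD² + DC² - 2·UD·DC·cos(60°) = 311.8 + 121 - 194.2 = 238.6
  UC ≈ 15.45

Step 4: From VC = 10.61, CP = 12, and ∠VCP = 90°, by the law of cosines:
  VP² = VC² + CP² - 2·VC·CP·cos(90°) = 112.7 + 144 - 0 = 256.7
  VP ≈ 16.02

Step 5: From UD = 17.66, UR = 7, DR = 12, by the inverse law of cosines:
  cos(∠DUR) = (UD² + UR² - DR²) / (2·UD·UR)
  ∠DUR = 28.72°

Step 6: From DR = 12, DU = 17.66, RU = 7, by the inverse law of cosines:
  cos(∠RDU) = (DR² + DU² - RU²) / (2·DR·DU)
  ∠RDU = 16.28°

Step 7: From CD = 11, CV = 10.61, DV = 15, by the inverse law of cosines:
  cos(∠DCV) = (CD² + CV² - DV²) / (2·CD·CV)
  ∠DCV = 87.88°

Step 8: From VC = 10.61, VD = 15, CD = 11, by the inverse law of cosines:
  cos(∠CVD) = (VC² + VD² - CD²) / (2·VC·VD)
  ∠CVD = 47.12°

Step 9: From UC = 15.45, UD = 17.66, CD = 11, by the inverse law of cosines:
  cos(∠CUD) = (UC² + UD² - CD²) / (2·UC·UD)
  ∠CUD = 38.08°

Step 10: From CD = 11, CU = 15.45, DU = 17.66, by the inverse law of cosines:
  cos(∠DCU) = (CD² + CU² - DU²) / (2·CD·CU)
  ∠DCU = 81.92°

Step 11: From VC = 10.61, VP = 16.02, CP = 12, by the inverse law of cosines:
  cos(∠CVP) = (VC² + VP² - CP²) / (2·VC·VP)
  ∠CVP = 48.51°

Step 12: From PC = 12, PV = 16.02, CV = 10.61, by the inverse law of cosines:
  cos(∠CPV) = (PC² + PV² - CV²) / (2·PC·PV)
  ∠CPV = 41.49°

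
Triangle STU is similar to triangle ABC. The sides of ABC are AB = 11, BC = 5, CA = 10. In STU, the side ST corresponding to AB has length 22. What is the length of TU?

Since the triangles are similar, the ratio of corresponding sides is constant.
Scale factor k = ST / AB = 22 / 11 = 2
TU = k * BC = 2 * 5 = 10

10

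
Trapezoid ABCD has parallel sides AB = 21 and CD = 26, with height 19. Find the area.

A trapezoid's area equals the midsegment times the height.
The midsegment is (21 + 26) / 2 = 47/2.
Area = 47/2 * 19 = 893/2.

893/2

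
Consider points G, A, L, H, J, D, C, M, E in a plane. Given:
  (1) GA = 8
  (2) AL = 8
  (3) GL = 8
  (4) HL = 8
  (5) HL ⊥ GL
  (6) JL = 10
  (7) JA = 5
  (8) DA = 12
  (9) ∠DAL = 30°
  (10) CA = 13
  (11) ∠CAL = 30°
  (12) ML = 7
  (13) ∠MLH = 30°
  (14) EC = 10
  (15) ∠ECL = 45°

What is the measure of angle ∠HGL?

Step 1: By the law of cosines on triangle GLH: GH² = 8² + 8² − 2·8·8·cos(90°) = 128, so GH = 8·√2.
Step 2: By the inverse law of cosines on triangle HGL: cos(∠HGL) = ((8·√2)² + 8² − 8²) / (2·8·√2·8) = 128/181.02 = 0.7071, so ∠HGL = 45°.

Therefore, the measure of angle ∠HGL = 45°.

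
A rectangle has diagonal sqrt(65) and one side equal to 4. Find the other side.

b = sqrt(d^2 - a^2) = sqrt(65 - 16) = sqrt(49) = 7

7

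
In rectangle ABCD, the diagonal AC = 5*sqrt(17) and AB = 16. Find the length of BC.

Using the Pythagorean theorem: d^2 = a^2 + b^2
b^2 = d^2 - a^2
b^2 = 425 - 256
b^2 = 169
b = sqrt(169) = 13

13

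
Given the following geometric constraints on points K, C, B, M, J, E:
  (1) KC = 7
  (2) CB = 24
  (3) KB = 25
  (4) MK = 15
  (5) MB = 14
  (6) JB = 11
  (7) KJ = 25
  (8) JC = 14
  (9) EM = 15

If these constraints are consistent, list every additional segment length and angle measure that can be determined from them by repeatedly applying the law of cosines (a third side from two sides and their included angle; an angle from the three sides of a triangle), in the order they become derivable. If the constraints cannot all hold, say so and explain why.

These constraints are not satisfiable: by the triangle inequality in triangle CKJ, (1) KC = 7 and (8) JC = 14 force KJ ≤ 7 + 14 = 21, but (7) says KJ = 25. No planar figure meets all of them, so nothing further can be derived.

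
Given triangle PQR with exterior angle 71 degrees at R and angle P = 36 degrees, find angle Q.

angle Q = 71 - 36 = 35 degrees (exterior angle theorem).

35 degrees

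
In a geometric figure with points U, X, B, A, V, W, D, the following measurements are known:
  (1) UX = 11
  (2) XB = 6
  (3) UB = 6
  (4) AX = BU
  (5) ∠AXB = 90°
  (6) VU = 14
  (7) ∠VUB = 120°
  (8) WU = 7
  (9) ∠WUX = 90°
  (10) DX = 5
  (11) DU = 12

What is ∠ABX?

From the given relations: AX = BU = 6.
Step 1: By the law of cosines on triangle BXA: BA² = 6² + 6² − 2·6·6·cos(90°) = 72, so BA = 6·√2.
Step 2: By the inverse law of cosines on triangle ABX: cos(∠ABX) = ((6·√2)² + 6² − 6²) / (2·6·√2·6) = 72/101.82 = 0.7071, so ∠ABX = 45°.

Therefore, the measure of angle ∠ABX = 45°.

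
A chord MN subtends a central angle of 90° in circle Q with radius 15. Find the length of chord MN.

Drop a perpendicular from the center to the chord, bisecting both the chord and the central angle.
Each half-chord = r sin(θ/2) = 15 sin(45°).
The full chord = 2 × 15 × sin(45°) = 15*sqrt(2).

15*sqrt(2)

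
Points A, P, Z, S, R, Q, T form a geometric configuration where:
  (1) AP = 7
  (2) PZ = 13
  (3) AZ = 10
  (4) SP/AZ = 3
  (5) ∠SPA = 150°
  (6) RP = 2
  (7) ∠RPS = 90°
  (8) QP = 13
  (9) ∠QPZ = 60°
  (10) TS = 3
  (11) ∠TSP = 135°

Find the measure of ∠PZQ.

Step 1: By the law of cosines on triangle ZPQ: ZQ² = 13² + 13² − 2·13·13·cos(60°) = 169, so ZQ = 13.
Step 2: By the inverse law of cosines on triangle PZQ: cos(∠PZQ) = (13² + 13² − 13²) / (2·13·13) = 169/338 = 0.5, so ∠PZQ = 60°.

Therefore, the measure of angle ∠PZQ = 60°.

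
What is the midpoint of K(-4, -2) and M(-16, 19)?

The midpoint is the average of the coordinates:
x: (-4 + -16)/2 = -10
y: (-2 + 19)/2 = 17/2
Midpoint = (-10, 17/2)

(-10, 17/2)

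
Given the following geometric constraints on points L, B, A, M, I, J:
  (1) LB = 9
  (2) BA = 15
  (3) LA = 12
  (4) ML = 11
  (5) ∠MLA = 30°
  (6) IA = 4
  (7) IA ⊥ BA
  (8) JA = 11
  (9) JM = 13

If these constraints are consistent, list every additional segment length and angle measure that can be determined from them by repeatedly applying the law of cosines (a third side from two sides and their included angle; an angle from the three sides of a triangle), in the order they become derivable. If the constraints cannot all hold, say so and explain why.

The constraints are consistent. Derivable facts, in order:
After 1 step:
- AM ≈ 6.03
- BI ≈ 15.52
- ∠ABL = 53.13°
- ∠ALB = 90°
- ∠BAL = 36.87°
After 2 steps:
- ∠ABI = 14.93°
- ∠AIB = 75.07°
- ∠AJM = 27.52°
- ∠AMJ = 57.45°
- ∠AML = 84.22°
- ∠JAM = 95.03°
- ∠LAM = 65.78°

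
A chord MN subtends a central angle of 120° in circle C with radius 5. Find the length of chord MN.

Chord length = 2r sin(θ/2)
= 2 × 5 × sin(120°/2)
= 2 × 5 × sin(60°)
= 5*sqrt(3)

5*sqrt(3)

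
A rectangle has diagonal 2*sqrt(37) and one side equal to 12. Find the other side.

The diagonal of a rectangle forms a right triangle with the two sides.
Rearranging the Pythagorean theorem: missing side = sqrt(d^2 - known^2).
= sqrt(148 - 144) = sqrt(4) = 2.

2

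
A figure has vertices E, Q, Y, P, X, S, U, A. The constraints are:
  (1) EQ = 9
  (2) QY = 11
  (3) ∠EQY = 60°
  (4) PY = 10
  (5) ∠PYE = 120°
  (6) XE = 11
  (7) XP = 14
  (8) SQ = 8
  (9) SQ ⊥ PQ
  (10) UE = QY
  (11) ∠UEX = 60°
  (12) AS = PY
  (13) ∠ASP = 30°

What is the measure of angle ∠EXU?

From the given relations: UE = QY = 11.
Step 1: By the law of cosines on triangle XEU: XU² = 11² + 11² − 2·11·11·cos(60°) = 121, so XU = 11.
Step 2: By the inverse law of cosines on triangle EXU: cos(∠EXU) = (11² + 11² − 11²) / (2·11·11) = 121/242 = 0.5, so ∠EXU = 60°.

Therefore, the measure of angle ∠EXU = 60°.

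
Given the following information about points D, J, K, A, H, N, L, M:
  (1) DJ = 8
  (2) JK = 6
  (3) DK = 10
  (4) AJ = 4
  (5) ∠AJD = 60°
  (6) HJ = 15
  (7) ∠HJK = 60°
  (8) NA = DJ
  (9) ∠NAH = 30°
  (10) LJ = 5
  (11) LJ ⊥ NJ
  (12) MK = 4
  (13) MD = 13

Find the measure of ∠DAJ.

Step 1: By the law of cosines on triangle AJD: AD² = 4² + 8² − 2·4·8·cos(60°) = 48, so AD = 4·√3.
Step 2: By the inverse law of cosines on triangle DAJ: cos(∠DAJ) = ((4·√3)² + 4² − 8²) / (2·4·√3·4) = 0/55.43 = 0, so ∠DAJ = 90°.

Therefore, the measure of angle ∠DAJ = 90°.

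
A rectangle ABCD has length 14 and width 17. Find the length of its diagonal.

A rectangle's diagonal splits it into two right triangles, with the diagonal as the hypotenuse.
By the Pythagorean theorem, d^2 = 14^2 + 17^2 = 485.
Therefore d = sqrt(485).

sqrt(485)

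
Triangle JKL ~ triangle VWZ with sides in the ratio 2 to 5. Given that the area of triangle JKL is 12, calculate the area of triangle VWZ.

The ratio of areas of similar triangles = (side ratio)^2.
Side ratio = 2:5, so area ratio = 4:25.
Area of VWZ / Area of JKL = 25/4
Area of VWZ = 12 * 25/4 = 75

75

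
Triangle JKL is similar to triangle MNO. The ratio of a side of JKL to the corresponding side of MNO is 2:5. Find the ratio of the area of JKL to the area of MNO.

Area scales with the square of linear dimensions. If every length is multiplied by 2/5, then the area is multiplied by (2/5)^2 = 4/25.
The area ratio is 4:25.

4:25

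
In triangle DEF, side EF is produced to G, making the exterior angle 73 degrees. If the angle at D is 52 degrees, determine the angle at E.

By the exterior angle theorem: exterior angle = sum of remote interior angles.
73 = 52 + angle E
angle E = 73 - 52 = 21 degrees

21 degrees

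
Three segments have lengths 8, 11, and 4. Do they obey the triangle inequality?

Yes.
The triangle inequality requires that the sum of any two sides exceeds the third.
Here 4 + 8 = 12 > 11, so the condition is met.

Yes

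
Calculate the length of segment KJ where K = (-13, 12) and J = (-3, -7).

d = sqrt((10)^2 + (-19)^2) = sqrt(461)

sqrt(461)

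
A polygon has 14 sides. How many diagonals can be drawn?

The number of diagonals in an n-gon is n(n - 3)/2.
For n = 14: 14(14 - 3)/2 = 14 × 11 / 2 = 77.

77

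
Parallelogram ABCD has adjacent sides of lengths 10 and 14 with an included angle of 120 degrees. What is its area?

Area = a * b * sin(theta)
Area = 10 * 14 * sin(120 degrees)
Area = 140 * sqrt(3)/2
Area = 70*sqrt(3)

70*sqrt(3)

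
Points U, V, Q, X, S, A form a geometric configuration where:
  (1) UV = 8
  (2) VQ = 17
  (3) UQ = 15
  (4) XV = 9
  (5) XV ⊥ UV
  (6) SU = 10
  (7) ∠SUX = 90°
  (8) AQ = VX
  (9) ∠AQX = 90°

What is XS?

Step 1: By the law of cosines on triangle UVX: UX² = 8² + 9² − 2·8·9·cos(90°) = 145, so UX = √145.
Step 2: By the law of cosines on triangle XUS: XS² = √145² + 10² − 2·√145·10·cos(90°) = 245, so XS = 7·√5.

Therefore, the length of XS = 7·√5.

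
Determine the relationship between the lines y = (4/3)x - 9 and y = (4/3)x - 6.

Slope of line 1: m1 = 4/3
Slope of line 2: m2 = 4/3
Two lines are parallel if and only if they have equal slopes (or both are vertical).
Here m1 = m2 = 4/3, confirming the lines are parallel.

Parallel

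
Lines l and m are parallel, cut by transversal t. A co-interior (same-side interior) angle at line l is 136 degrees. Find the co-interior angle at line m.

Co-interior angles sum to 180: 180 - 136 = 44 degrees.

44 degrees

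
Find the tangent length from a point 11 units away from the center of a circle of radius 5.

Let T be the point of tangency. Then OT ⊥ MT (radius ⊥ tangent).
In right triangle OTM: OM² = OT² + MT²
11² = 5² + MT²
MT² = 96, MT = 4*sqrt(6)

4*sqrt(6)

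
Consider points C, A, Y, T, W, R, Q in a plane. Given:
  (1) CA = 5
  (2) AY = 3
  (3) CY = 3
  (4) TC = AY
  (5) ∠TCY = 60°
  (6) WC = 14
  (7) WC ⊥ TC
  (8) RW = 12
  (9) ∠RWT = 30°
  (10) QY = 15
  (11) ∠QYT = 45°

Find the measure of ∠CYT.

From the given relations: TC = AY = 3.
Step 1: By the law of cosines on triangle YCT: YT² = 3² + 3² − 2·3·3·cos(60°) = 9, so YT = 3.
Step 2: By the inverse law of cosines on triangle CYT: cos(∠CYT) = (3² + 3² − 3²) / (2·3·3) = 9/18 = 0.5, so ∠CYT = 60°.

Therefore, the measure of angle ∠CYT = 60°.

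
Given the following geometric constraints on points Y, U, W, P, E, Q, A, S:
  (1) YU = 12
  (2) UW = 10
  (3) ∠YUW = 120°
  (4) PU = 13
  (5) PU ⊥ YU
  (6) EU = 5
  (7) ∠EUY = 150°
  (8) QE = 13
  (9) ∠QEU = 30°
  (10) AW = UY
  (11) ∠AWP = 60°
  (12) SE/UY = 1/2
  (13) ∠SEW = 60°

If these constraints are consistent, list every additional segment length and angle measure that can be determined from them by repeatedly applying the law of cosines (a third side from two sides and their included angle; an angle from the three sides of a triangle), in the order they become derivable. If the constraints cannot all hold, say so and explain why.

The constraints are consistent. Derivable facts, in order:
After 1 step:
- UQ ≈ 9.02
- YE ≈ 16.52
- YP ≈ 17.69
- YW = 2·√91
After 2 steps:
- ∠EQU = 16.09°
- ∠EUQ = 133.91°
- ∠EYU = 8.7°
- ∠PYU = 47.29°
- ∠UEY = 21.3°
- ∠UPY = 42.71°
- ∠UWY = 33°
- ∠UYW = 27°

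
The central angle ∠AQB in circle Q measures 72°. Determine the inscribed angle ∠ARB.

By the inscribed angle theorem, the inscribed angle is half the central angle.
Inscribed angle = 72° / 2 = 36°

36°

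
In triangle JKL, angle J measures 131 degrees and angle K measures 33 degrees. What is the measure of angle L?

The interior angles sum to 180°: angle L = 180 - 131 - 33 = 16°.
The triangle is obtuse (angles 131°, 33°, 16°).

16 degrees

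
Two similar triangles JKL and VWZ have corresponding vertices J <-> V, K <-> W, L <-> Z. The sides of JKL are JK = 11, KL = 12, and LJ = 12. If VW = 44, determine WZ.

Similar triangles have proportional sides. Setting up the proportion:
VW / JK = WZ / KL
44 / 11 = WZ / 12
WZ = 12 * 44 / 11 = 48.

48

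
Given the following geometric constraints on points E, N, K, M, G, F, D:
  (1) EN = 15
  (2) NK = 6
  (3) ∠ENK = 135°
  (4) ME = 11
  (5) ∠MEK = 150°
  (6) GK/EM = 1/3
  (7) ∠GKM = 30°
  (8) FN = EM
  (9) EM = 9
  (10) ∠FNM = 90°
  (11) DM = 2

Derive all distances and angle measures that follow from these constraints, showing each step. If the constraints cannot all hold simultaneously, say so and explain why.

These constraints are not satisfiable: (4) ME = 11 and (9) EM = 9 assign two different lengths to the same segment. No planar figure meets all of them, so nothing further can be derived.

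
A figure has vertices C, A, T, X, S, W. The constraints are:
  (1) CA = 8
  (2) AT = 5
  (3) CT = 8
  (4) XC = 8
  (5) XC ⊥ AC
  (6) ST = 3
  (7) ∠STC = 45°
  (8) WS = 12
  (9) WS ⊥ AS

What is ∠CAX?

Step 1: By the law of cosines on triangle ACX: AX² = 8² + 8² − 2·8·8·cos(90°) = 128, so AX = 8·√2.
Step 2: By the inverse law of cosines on triangle CAX: cos(∠CAX) = (8² + (8·√2)² − 8²) / (2·8·8·√2) = 128/181.02 = 0.7071, so ∠CAX = 45°.

Therefore, the measure of angle ∠CAX = 45°.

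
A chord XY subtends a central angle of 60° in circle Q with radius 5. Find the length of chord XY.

Chord length = 2r sin(θ/2)
= 2 × 5 × sin(60°/2)
= 2 × 5 × sin(30°)
= 5

5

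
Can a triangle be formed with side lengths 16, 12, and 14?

For three segments to close into a triangle, no single side can be as long as the other two combined.
The longest side is 16, and 12 + 14 = 26 > 16.
A triangle can be formed.

Yes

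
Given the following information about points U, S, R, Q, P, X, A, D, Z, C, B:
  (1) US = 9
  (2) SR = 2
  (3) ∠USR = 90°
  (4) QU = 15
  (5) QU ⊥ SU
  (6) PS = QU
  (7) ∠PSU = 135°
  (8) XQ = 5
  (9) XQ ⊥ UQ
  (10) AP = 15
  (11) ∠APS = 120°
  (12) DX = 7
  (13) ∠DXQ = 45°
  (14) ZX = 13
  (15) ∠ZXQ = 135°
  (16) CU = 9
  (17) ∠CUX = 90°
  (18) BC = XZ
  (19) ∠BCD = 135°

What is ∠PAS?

From the given relations: PS = QU = 15.
Step 1: By the law of cosines on triangle APS: AS² = 15² + 15² − 2·15·15·cos(120°) = 675, so AS = 15·√3.
Step 2: By the inverse law of cosines on triangle PAS: cos(∠PAS) = (15² + (15·√3)² − 15²) / (2·15·15·√3) = 675/779.42 = 0.866, so ∠PAS = 30°.

Therefore, the measure of angle ∠PAS = 30°.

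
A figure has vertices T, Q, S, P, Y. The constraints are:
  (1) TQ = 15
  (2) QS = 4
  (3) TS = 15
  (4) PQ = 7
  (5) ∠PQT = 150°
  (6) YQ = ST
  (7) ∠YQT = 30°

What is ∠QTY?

From the given relations: YQ = ST = 15.
Step 1: By the law of cosines on triangle TQY: TY² = 15² + 15² − 2·15·15·cos(30°) = 60.29, so TY ≈ 7.76.
Step 2: By the inverse law of cosines on triangle QTY: cos(∠QTY) = (15² + 7.76² − 15²) / (2·15·7.76) = 60.29/232.94 = 0.2588, so ∠QTY = 75°.

Therefore, the measure of angle ∠QTY = 75°.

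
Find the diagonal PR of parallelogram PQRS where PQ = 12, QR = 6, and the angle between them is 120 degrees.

The diagonal of a parallelogram can be found by treating two adjacent sides and the diagonal as a triangle.
Applying the law of cosines with sides 12, 6 and included angle 120°:
d^2 = 144 + 36 - 144*cos(120°) = 252
d = 6*sqrt(7)

6*sqrt(7)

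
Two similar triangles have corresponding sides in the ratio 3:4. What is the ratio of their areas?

Area scales with the square of linear dimensions. If every length is multiplied by 3/4, then the area is multiplied by (3/4)^2 = 9/16.
The area ratio is 9:16.

9:16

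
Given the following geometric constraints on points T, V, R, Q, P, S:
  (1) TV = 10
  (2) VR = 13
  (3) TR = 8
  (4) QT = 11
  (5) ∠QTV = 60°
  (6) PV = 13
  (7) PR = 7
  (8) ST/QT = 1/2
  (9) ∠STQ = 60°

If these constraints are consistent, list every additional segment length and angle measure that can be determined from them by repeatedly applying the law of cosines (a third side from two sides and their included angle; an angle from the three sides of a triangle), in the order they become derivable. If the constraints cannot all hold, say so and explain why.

The constraints are consistent. Derivable facts, in order:
After 1 step:
- QS ≈ 9.53
- VQ = √111
- ∠PRV = 74.38°
- ∠PVR = 31.24°
- ∠RPV = 74.38°
- ∠RTV = 91.79°
- ∠RVT = 37.96°
- ∠TRV = 50.25°
After 2 steps:
- ∠QST = 90°
- ∠QVT = 64.72°
- ∠SQT = 30°
- ∠TQV = 55.28°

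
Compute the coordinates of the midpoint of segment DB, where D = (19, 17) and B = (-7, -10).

M = ((x₁ + x₂)/2, (y₁ + y₂)/2)
= ((19 + -7)/2, (17 + -10)/2)
= (12/2, 7/2) = (6, 7/2)

(6, 7/2)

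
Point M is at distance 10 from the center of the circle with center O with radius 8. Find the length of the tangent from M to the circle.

Let T be the point of tangency. Then OT ⊥ MT (radius ⊥ tangent).
In right triangle OTM: OM² = OT² + MT²
10² = 8² + MT²
MT² = 36, MT = 6

6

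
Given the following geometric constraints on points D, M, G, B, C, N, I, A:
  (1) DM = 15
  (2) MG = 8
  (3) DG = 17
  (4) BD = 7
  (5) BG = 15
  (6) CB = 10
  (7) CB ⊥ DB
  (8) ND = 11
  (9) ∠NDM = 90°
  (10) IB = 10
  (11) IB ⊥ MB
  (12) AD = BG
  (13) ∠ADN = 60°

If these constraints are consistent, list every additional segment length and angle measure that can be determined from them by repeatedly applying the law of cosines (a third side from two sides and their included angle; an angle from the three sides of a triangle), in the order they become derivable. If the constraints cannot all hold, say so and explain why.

The constraints are consistent. Derivable facts, in order:
After 1 step:
- DC = √149
- MN ≈ 18.6
- NA = √181
- ∠BDG = 61.65°
- ∠BGD = 24.25°
- ∠DBG = 94.1°
- ∠DGM = 61.93°
- ∠DMG = 90°
- ∠GDM = 28.07°
After 2 steps:
- ∠AND = 74.92°
- ∠BCD = 34.99°
- ∠BDC = 55.01°
- ∠DAN = 45.08°
- ∠DMN = 36.25°
- ∠DNM = 53.75°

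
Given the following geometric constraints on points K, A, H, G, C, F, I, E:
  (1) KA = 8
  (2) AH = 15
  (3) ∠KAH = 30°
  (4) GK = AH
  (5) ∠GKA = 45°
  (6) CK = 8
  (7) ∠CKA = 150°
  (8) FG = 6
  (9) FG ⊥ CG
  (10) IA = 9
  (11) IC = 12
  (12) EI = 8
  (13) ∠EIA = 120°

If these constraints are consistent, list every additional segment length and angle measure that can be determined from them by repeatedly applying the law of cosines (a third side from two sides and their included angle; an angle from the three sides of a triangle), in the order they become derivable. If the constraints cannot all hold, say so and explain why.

The constraints are consistent. Derivable facts, in order:
After 1 step:
- AC ≈ 15.45
- AE ≈ 14.73
- AG ≈ 10.92
- KH ≈ 9.01
After 2 steps:
- ∠ACI = 35.53°
- ∠ACK = 15°
- ∠AEI = 31.95°
- ∠AGK = 31.19°
- ∠AHK = 26.36°
- ∠AIC = 93.68°
- ∠AKH = 123.64°
- ∠CAI = 50.79°
- ∠CAK = 15°
- ∠EAI = 28.05°
- ∠GAK = 103.81°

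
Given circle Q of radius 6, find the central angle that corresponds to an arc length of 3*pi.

The full circumference is 2πr = 12*pi.
The arc is 3*pi / 12*pi = 1/4 of the full circle.
So the central angle = 1/4 × 360° = 90°.

90°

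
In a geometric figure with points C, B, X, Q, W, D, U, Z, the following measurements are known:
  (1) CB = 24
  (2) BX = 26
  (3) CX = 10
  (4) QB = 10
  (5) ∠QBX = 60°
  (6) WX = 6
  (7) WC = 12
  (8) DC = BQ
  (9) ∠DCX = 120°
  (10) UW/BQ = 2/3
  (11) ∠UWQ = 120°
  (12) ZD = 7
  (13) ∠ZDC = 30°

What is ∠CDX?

From the given relations: DC = BQ = 10.
Step 1: By the law of cosines on triangle DCX: DX² = 10² + 10² − 2·10·10·cos(120°) = 300, so DX = 10·√3.
Step 2: By the inverse law of cosines on triangle CDX: cos(∠CDX) = (10² + (10·√3)² − 10²) / (2·10·10·√3) = 300/346.41 = 0.866, so ∠CDX = 30°.

Therefore, the measure of angle ∠CDX = 30°.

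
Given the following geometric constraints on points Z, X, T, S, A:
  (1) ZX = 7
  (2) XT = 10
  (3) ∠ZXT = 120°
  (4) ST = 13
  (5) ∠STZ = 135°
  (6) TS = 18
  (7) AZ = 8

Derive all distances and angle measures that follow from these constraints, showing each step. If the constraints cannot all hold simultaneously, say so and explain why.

These constraints are not satisfiable: (4) ST = 13 and (6) TS = 18 assign two different lengths to the same segment. No planar figure meets all of them, so nothing further can be derived.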